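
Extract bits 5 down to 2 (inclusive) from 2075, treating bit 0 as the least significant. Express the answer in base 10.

6

v = 00100000011011
Shift right by 2: 001000000110
Mask low 4 bits: 0110 = 6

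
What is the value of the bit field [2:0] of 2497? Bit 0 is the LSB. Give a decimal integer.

1

v = 100111000001
Shift right by 0: 100111000001
Mask low 3 bits: 001 = 1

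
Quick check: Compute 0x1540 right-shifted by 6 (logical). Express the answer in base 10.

0x1540 = 1010101000000
shift right by 6 → 0000001010101 = 85
(equivalently, floor(5440 / 64))

85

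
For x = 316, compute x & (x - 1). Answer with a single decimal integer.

x = 100111100 = 316
x - 1 = 100111011
AND   = 100111000 = 312
(x & (x - 1) clears the lowest set bit of x.)

312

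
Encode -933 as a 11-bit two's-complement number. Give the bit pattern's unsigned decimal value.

933 in 11 bits: 01110100101
Invert: 10001011010
Add 1:  10001011011 = 1115
(Check: 2^11 - 933 = 2048 - 933 = 1115.)

1115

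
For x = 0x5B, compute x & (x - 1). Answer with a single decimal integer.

x = 1011011 = 91
x - 1 = 1011010
AND   = 1011010 = 90
(x & (x - 1) clears the lowest set bit of x.)

90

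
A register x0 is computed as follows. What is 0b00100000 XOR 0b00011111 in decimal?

63

a = 100000
b = 011111
XOR → 111111 = 63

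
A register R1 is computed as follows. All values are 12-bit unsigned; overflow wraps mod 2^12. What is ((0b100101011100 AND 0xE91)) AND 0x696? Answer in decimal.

16

0b100101011100 = 100101011100
0xE91 = 111010010001
→ AND → 100000010000 = 2064
0x696 = 011010010110
→ AND → 000000010000 = 16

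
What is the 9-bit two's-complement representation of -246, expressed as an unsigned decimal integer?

266

246 in 9 bits: 011110110
Invert: 100001001
Add 1:  100001010 = 266
(Check: 2^9 - 246 = 512 - 246 = 266.)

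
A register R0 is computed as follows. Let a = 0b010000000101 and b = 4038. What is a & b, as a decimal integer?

1028

a = 010000000101
4038 = 111111000110
AND → 010000000100 = 1028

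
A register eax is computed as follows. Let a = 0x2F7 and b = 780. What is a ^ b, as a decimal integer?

507

0x2F7 = 1011110111
780 = 1100001100
XOR → 0111111011 = 507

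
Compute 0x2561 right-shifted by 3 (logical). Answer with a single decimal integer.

0x2561 = 10010101100001
shift right by 3 → 00010010101100 = 1196
(equivalently, floor(9569 / 8))

1196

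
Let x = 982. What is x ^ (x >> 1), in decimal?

573

x = 1111010110 = 982
x>>1 = 0111101011
XOR  = 1000111101 = 573
(x ^ (x >> 1) gives the standard binary-reflected Gray code of x.)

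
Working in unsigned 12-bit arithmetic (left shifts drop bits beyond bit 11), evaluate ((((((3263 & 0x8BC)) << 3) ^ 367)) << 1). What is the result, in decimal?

2334

3263 = 110010111111
0x8BC = 100010111100
→ & → 100010111100 = 2236
→ << 3 (mod 2^12) → 010111100000 = 1504
367 = 000101101111
→ ^ → 010010001111 = 1167
→ << 1 (mod 2^12) → 100100011110 = 2334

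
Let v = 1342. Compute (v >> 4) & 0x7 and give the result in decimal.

3

v = 10100111110
Shift right by 4: 1010011
Mask low 3 bits: 011 = 3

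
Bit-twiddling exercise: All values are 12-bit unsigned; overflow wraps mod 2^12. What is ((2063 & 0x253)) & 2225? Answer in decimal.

2063 = 100000001111
0x253 = 001001010011
→ & → 000000000011 = 3
2225 = 100010110001
→ & → 000000000001 = 1

1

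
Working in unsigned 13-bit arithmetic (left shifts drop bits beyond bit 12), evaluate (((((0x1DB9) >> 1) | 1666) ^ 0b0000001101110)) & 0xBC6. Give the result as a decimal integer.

2688

0x1DB9 = 1110110111001
→ >> 1 → 0111011011100 = 3804
1666 = 0011010000010
→ | → 0111011011110 = 3806
0b0000001101110 = 0000001101110
→ ^ → 0111010110000 = 3760
0xBC6 = 0101111000110
→ & → 0101010000000 = 2688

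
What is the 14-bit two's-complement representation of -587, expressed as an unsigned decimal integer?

15797

587 in 14 bits: 00001001001011
Invert: 11110110110100
Add 1:  11110110110101 = 15797
(Check: 2^14 - 587 = 16384 - 587 = 15797.)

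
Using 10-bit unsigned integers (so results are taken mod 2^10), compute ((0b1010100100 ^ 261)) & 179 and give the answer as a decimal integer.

0b1010100100 = 1010100100
261 = 0100000101
→ ^ → 1110100001 = 929
179 = 0010110011
→ & → 0010100001 = 161

161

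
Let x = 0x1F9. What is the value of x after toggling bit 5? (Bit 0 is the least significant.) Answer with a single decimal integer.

x = 111111001
bit 5 is currently 1; toggle it via x ^ (1 << 5) = x ^ 32
→ 111011001 = 473

473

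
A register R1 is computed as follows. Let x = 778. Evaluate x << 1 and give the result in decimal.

778 = 01100001010
shift left by 1 → 11000010100 = 1556
(equivalently, 778 × 2^1 = 778 × 2)

1556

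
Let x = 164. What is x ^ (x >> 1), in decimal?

246

x = 10100100 = 164
x>>1 = 01010010
XOR  = 11110110 = 246
(x ^ (x >> 1) gives the standard binary-reflected Gray code of x.)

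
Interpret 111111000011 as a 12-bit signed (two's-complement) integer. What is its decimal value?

-61

pattern = 111111000011 (MSB is 1 ⇒ negative)
Invert: 000000111100, add 1 → 000000111101 = 61, so the value is -61.
(Equivalently: 4035 - 2^12 = 4035 - 4096 = -61.)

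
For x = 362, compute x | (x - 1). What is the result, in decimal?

363

x = 101101010 = 362
x - 1 = 101101001
OR    = 101101011 = 363
(x | (x - 1) sets all bits below the lowest set bit.)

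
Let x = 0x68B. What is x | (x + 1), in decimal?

1679

x = 11010001011 = 1675
x + 1 = 11010001100
OR    = 11010001111 = 1679
(x | (x + 1) sets the lowest cleared bit.)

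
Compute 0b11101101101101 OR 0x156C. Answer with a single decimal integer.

a = 11101101101101
0x156C = 01010101101100
 OR → 11111101101101 = 16237

16237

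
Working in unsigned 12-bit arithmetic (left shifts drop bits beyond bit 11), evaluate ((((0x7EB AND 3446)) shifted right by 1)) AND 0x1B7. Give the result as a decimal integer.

177

0x7EB = 011111101011
3446 = 110101110110
→ AND → 010101100010 = 1378
→ shifted right by 1 → 001010110001 = 689
0x1B7 = 000110110111
→ AND → 000010110001 = 177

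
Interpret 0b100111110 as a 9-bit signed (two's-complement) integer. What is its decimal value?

-194

pattern = 100111110 (MSB is 1 ⇒ negative)
Invert: 011000001, add 1 → 011000010 = 194, so the value is -194.
(Equivalently: 318 - 2^9 = 318 - 512 = -194.)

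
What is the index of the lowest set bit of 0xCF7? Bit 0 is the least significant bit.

0xCF7 = 110011110111
Trailing zeros: 0, so the lowest set bit is bit 0 (value 1).

0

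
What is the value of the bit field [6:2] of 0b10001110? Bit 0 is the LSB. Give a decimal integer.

v = 10001110
Shift right by 2: 100011
Mask low 5 bits: 00011 = 3

3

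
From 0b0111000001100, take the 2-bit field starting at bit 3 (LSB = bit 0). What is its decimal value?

v = 0111000001100
Shift right by 3: 0111000001
Mask low 2 bits: 01 = 1

1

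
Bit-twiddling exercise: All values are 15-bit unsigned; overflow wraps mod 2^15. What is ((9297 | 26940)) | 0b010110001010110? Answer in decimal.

28031

9297 = 010010001010001
26940 = 110100100111100
→ | → 110110101111101 = 28029
0b010110001010110 = 010110001010110
→ | → 110110101111111 = 28031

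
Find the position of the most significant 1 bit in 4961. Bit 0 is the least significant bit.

12

4961 = 1001101100001
The topmost 1 is at position 12 (since 2^12 = 4096 ≤ 4961 < 8192).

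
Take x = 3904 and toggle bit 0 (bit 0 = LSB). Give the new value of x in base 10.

3905

x = 111101000000
bit 0 is currently 0; toggle it via x ^ (1 << 0) = x ^ 1
→ 111101000001 = 3905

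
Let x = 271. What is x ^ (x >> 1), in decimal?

x = 100001111 = 271
x>>1 = 010000111
XOR  = 110001000 = 392
(x ^ (x >> 1) gives the standard binary-reflected Gray code of x.)

392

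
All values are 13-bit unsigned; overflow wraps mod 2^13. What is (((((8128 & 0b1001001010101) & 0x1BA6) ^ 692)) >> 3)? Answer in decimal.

534

8128 = 1111111000000
0b1001001010101 = 1001001010101
→ & → 1001001000000 = 4672
0x1BA6 = 1101110100110
→ & → 1001000000000 = 4608
692 = 0001010110100
→ ^ → 1000010110100 = 4276
→ >> 3 → 0001000010110 = 534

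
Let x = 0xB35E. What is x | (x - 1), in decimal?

45919

x = 1011001101011110 = 45918
x - 1 = 1011001101011101
OR    = 1011001101011111 = 45919
(x | (x - 1) sets all bits below the lowest set bit.)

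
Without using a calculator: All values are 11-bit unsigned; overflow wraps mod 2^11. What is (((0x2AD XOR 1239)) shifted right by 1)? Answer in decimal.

829

0x2AD = 01010101101
1239 = 10011010111
→ XOR → 11001111010 = 1658
→ shifted right by 1 → 01100111101 = 829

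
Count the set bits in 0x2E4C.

7

0x2E4C = 10111001001100
Count the 1s: 1 + 1 + 1 + 1 + 1 + 1 + 1 = 7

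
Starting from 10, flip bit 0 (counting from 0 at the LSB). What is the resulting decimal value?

11

x = 00000001010
bit 0 is currently 0; toggle it via x ^ (1 << 0) = x ^ 1
→ 00000001011 = 11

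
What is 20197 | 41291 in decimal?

20197 = 0100111011100101
41291 = 1010000101001011
 OR → 1110111111101111 = 61423

61423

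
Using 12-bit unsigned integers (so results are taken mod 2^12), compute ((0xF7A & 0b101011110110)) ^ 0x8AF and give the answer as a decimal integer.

733

0xF7A = 111101111010
0b101011110110 = 101011110110
→ & → 101001110010 = 2674
0x8AF = 100010101111
→ ^ → 001011011101 = 733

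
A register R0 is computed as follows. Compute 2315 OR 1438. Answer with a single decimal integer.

3487

2315 = 100100001011
1438 = 010110011110
 OR → 110110011111 = 3487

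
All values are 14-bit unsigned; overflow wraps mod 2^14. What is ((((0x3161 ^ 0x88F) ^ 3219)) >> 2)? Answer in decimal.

3423

0x3161 = 11000101100001
0x88F = 00100010001111
→ ^ → 11100111101110 = 14830
3219 = 00110010010011
→ ^ → 11010101111101 = 13693
→ >> 2 → 00110101011111 = 3423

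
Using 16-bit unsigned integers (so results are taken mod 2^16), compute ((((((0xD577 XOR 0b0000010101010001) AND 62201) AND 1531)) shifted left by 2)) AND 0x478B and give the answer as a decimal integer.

0xD577 = 1101010101110111
0b0000010101010001 = 0000010101010001
→ XOR → 1101000000100110 = 53286
62201 = 1111001011111001
→ AND → 1101000000100000 = 53280
1531 = 0000010111111011
→ AND → 0000000000100000 = 32
→ shifted left by 2 (mod 2^16) → 0000000010000000 = 128
0x478B = 0100011110001011
→ AND → 0000000010000000 = 128

128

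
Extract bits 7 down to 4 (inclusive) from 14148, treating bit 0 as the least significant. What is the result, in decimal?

v = 11011101000100
Shift right by 4: 1101110100
Mask low 4 bits: 0100 = 4

4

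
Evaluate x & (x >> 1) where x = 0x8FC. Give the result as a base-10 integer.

x = 100011111100 = 2300
x>>1 = 010001111110
AND  = 000001111100 = 124
(x & (x >> 1) has a 1 wherever x has two consecutive 1 bits.)

124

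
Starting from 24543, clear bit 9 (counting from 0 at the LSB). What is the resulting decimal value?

24031

x = 101111111011111
bit 9 is currently 1; clear it via x & ~(1 << 9) = x & ~512
→ 101110111011111 = 24031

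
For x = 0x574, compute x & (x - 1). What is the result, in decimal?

x = 10101110100 = 1396
x - 1 = 10101110011
AND   = 10101110000 = 1392
(x & (x - 1) clears the lowest set bit of x.)

1392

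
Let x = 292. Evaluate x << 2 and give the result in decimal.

292 = 00100100100
shift left by 2 → 10010010000 = 1168
(equivalently, 292 × 2^2 = 292 × 4)

1168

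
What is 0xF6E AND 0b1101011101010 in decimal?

0xF6E = 0111101101110
b = 1101011101010
AND → 0101001101010 = 2666

2666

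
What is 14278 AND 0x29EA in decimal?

14278 = 11011111000110
0x29EA = 10100111101010
AND → 10000111000010 = 8642

8642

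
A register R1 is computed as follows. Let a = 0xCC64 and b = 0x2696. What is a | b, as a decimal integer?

0xCC64 = 1100110001100100
0x2696 = 0010011010010110
 OR → 1110111011110110 = 61174

61174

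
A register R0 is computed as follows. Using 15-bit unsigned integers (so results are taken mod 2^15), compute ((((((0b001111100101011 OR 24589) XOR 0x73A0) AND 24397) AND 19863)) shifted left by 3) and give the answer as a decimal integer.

0b001111100101011 = 001111100101011
24589 = 110000000001101
→ OR → 111111100101111 = 32559
0x73A0 = 111001110100000
→ XOR → 000110010001111 = 3215
24397 = 101111101001101
→ AND → 000110000001101 = 3085
19863 = 100110110010111
→ AND → 000110000000101 = 3077
→ shifted left by 3 (mod 2^15) → 110000000101000 = 24616

24616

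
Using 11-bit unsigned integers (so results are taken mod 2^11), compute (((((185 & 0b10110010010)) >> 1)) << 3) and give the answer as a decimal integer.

576

185 = 00010111001
0b10110010010 = 10110010010
→ & → 00010010000 = 144
→ >> 1 → 00001001000 = 72
→ << 3 (mod 2^11) → 01001000000 = 576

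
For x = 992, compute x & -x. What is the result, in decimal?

32

x = 1111100000 = 992
-x (two's complement) = …0000100000
AND   = 0000100000 = 32
(x & -x isolates the lowest set bit of x.)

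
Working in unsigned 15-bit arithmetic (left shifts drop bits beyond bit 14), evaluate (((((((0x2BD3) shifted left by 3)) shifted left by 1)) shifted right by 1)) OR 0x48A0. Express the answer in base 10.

0x2BD3 = 010101111010011
→ shifted left by 3 (mod 2^15) → 101111010011000 = 24216
→ shifted left by 1 (mod 2^15) → 011110100110000 = 15664
→ shifted right by 1 → 001111010011000 = 7832
0x48A0 = 100100010100000
→ OR → 101111010111000 = 24248

24248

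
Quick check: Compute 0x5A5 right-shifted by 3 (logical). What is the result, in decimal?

0x5A5 = 10110100101
shift right by 3 → 00010110100 = 180
(equivalently, floor(1445 / 8))

180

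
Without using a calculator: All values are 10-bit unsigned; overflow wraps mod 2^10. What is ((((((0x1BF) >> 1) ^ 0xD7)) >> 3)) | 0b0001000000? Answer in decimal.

0x1BF = 0110111111
→ >> 1 → 0011011111 = 223
0xD7 = 0011010111
→ ^ → 0000001000 = 8
→ >> 3 → 0000000001 = 1
0b0001000000 = 0001000000
→ | → 0001000001 = 65

65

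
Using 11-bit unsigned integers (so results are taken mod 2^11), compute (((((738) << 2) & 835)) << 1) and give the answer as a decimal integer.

1536

738 = 01011100010
→ << 2 (mod 2^11) → 01110001000 = 904
835 = 01101000011
→ & → 01100000000 = 768
→ << 1 (mod 2^11) → 11000000000 = 1536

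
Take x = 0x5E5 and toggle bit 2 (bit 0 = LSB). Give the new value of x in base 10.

x = 00010111100101
bit 2 is currently 1; toggle it via x ^ (1 << 2) = x ^ 4
→ 00010111100001 = 1505

1505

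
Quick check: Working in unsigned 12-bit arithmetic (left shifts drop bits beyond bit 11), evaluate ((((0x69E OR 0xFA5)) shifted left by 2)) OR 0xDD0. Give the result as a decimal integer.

0x69E = 011010011110
0xFA5 = 111110100101
→ OR → 111110111111 = 4031
→ shifted left by 2 (mod 2^12) → 111011111100 = 3836
0xDD0 = 110111010000
→ OR → 111111111100 = 4092

4092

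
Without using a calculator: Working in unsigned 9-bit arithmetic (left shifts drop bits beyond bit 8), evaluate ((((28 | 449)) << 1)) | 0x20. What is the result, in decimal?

442

28 = 000011100
449 = 111000001
→ | → 111011101 = 477
→ << 1 (mod 2^9) → 110111010 = 442
0x20 = 000100000
→ | → 110111010 = 442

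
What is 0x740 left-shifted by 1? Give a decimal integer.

3712

0x740 = 011101000000
shift left by 1 → 111010000000 = 3712
(equivalently, 1856 × 2^1 = 1856 × 2)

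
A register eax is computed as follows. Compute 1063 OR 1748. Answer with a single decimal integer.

1783

1063 = 10000100111
1748 = 11011010100
 OR → 11011110111 = 1783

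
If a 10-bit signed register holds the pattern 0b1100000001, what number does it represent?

pattern = 1100000001 (MSB is 1 ⇒ negative)
Invert: 0011111110, add 1 → 0011111111 = 255, so the value is -255.
(Equivalently: 769 - 2^10 = 769 - 1024 = -255.)

-255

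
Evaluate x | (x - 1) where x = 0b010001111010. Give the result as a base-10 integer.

x = 10001111010 = 1146
x - 1 = 10001111001
OR    = 10001111011 = 1147
(x | (x - 1) sets all bits below the lowest set bit.)

1147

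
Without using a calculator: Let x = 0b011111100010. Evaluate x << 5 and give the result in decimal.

x = 0000011111100010
shift left by 5 → 1111110001000000 = 64576
(equivalently, 2018 × 2^5 = 2018 × 32)

64576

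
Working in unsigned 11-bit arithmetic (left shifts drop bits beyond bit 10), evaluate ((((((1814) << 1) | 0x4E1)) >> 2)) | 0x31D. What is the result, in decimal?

959

1814 = 11100010110
→ << 1 (mod 2^11) → 11000101100 = 1580
0x4E1 = 10011100001
→ | → 11011101101 = 1773
→ >> 2 → 00110111011 = 443
0x31D = 01100011101
→ | → 01110111111 = 959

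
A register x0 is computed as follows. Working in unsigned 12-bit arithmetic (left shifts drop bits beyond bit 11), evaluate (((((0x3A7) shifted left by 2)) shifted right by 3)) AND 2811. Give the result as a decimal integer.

0x3A7 = 001110100111
→ shifted left by 2 (mod 2^12) → 111010011100 = 3740
→ shifted right by 3 → 000111010011 = 467
2811 = 101011111011
→ AND → 000011010011 = 211

211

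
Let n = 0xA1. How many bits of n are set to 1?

0xA1 = 10100001
Count the 1s: 1 + 1 + 1 = 3

3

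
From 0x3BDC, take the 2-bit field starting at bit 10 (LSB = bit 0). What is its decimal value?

2

v = 11101111011100
Shift right by 10: 1110
Mask low 2 bits: 10 = 2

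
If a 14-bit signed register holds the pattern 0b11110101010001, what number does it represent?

pattern = 11110101010001 (MSB is 1 ⇒ negative)
Invert: 00001010101110, add 1 → 00001010101111 = 687, so the value is -687.
(Equivalently: 15697 - 2^14 = 15697 - 16384 = -687.)

-687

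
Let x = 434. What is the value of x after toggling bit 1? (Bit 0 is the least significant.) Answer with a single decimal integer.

432

x = 110110010
bit 1 is currently 1; toggle it via x ^ (1 << 1) = x ^ 2
→ 110110000 = 432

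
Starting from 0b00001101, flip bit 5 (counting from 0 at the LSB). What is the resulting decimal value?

x = 00001101
bit 5 is currently 0; toggle it via x ^ (1 << 5) = x ^ 32
→ 00101101 = 45

45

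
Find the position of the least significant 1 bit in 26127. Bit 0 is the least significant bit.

26127 = 110011000001111
Trailing zeros: 0, so the lowest set bit is bit 0 (value 1).

0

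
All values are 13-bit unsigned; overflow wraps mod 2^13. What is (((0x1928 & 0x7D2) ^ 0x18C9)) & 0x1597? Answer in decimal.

0x1928 = 1100100101000
0x7D2 = 0011111010010
→ & → 0000100000000 = 256
0x18C9 = 1100011001001
→ ^ → 1100111001001 = 6601
0x1597 = 1010110010111
→ & → 1000110000001 = 4481

4481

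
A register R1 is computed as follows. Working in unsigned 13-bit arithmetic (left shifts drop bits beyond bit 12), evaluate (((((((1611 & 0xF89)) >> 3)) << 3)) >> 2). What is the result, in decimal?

386

1611 = 0011001001011
0xF89 = 0111110001001
→ & → 0011000001001 = 1545
→ >> 3 → 0000011000001 = 193
→ << 3 (mod 2^13) → 0011000001000 = 1544
→ >> 2 → 0000110000010 = 386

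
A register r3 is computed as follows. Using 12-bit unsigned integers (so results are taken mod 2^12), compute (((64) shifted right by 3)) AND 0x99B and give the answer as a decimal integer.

64 = 000001000000
→ shifted right by 3 → 000000001000 = 8
0x99B = 100110011011
→ AND → 000000001000 = 8

8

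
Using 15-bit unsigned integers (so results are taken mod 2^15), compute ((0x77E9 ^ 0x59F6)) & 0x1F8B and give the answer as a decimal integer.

3595

0x77E9 = 111011111101001
0x59F6 = 101100111110110
→ ^ → 010111000011111 = 11807
0x1F8B = 001111110001011
→ & → 000111000001011 = 3595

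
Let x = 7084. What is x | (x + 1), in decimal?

7085

x = 1101110101100 = 7084
x + 1 = 1101110101101
OR    = 1101110101101 = 7085
(x | (x + 1) sets the lowest cleared bit.)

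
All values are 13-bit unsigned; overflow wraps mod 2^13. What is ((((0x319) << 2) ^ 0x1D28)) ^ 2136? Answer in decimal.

6420

0x319 = 0001100011001
→ << 2 (mod 2^13) → 0110001100100 = 3172
0x1D28 = 1110100101000
→ ^ → 1000101001100 = 4428
2136 = 0100001011000
→ ^ → 1100100010100 = 6420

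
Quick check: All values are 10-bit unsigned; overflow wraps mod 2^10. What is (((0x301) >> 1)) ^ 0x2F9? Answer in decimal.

889

0x301 = 1100000001
→ >> 1 → 0110000000 = 384
0x2F9 = 1011111001
→ ^ → 1101111001 = 889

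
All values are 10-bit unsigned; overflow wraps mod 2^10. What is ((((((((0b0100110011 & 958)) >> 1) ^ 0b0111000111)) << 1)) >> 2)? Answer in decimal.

0b0100110011 = 0100110011
958 = 1110111110
→ & → 0100110010 = 306
→ >> 1 → 0010011001 = 153
0b0111000111 = 0111000111
→ ^ → 0101011110 = 350
→ << 1 (mod 2^10) → 1010111100 = 700
→ >> 2 → 0010101111 = 175

175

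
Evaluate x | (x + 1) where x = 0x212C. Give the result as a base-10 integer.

x = 10000100101100 = 8492
x + 1 = 10000100101101
OR    = 10000100101101 = 8493
(x | (x + 1) sets the lowest cleared bit.)

8493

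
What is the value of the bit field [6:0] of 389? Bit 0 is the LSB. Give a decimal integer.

v = 110000101
Shift right by 0: 110000101
Mask low 7 bits: 0000101 = 5

5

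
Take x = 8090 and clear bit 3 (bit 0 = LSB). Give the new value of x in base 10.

8082

x = 0001111110011010
bit 3 is currently 1; clear it via x & ~(1 << 3) = x & ~8
→ 0001111110010010 = 8082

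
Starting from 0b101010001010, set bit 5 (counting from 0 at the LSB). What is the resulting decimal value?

x = 101010001010
bit 5 is currently 0; set it via x | (1 << 5) = x | 32
→ 101010101010 = 2730

2730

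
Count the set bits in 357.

5

357 = 101100101
Count the 1s: 1 + 1 + 1 + 1 + 1 = 5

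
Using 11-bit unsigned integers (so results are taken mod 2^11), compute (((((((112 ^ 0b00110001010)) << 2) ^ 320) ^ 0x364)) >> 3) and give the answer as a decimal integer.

185

112 = 00001110000
0b00110001010 = 00110001010
→ ^ → 00111111010 = 506
→ << 2 (mod 2^11) → 11111101000 = 2024
320 = 00101000000
→ ^ → 11010101000 = 1704
0x364 = 01101100100
→ ^ → 10111001100 = 1484
→ >> 3 → 00010111001 = 185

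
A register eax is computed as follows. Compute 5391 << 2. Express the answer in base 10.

21564

5391 = 001010100001111
shift left by 2 → 101010000111100 = 21564
(equivalently, 5391 × 2^2 = 5391 × 4)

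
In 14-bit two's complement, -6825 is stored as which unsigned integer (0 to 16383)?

6825 in 14 bits: 01101010101001
Invert: 10010101010110
Add 1:  10010101010111 = 9559
(Check: 2^14 - 6825 = 16384 - 6825 = 9559.)

9559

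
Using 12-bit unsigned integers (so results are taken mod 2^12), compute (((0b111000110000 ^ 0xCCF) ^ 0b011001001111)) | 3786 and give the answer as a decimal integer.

0b111000110000 = 111000110000
0xCCF = 110011001111
→ ^ → 001011111111 = 767
0b011001001111 = 011001001111
→ ^ → 010010110000 = 1200
3786 = 111011001010
→ | → 111011111010 = 3834

3834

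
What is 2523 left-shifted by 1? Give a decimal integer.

5046

2523 = 0100111011011
shift left by 1 → 1001110110110 = 5046
(equivalently, 2523 × 2^1 = 2523 × 2)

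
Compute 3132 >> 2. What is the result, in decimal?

783

3132 = 110000111100
shift right by 2 → 001100001111 = 783
(equivalently, floor(3132 / 4))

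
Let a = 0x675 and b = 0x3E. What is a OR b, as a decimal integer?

1663

0x675 = 11001110101
0x3E = 00000111110
 OR → 11001111111 = 1663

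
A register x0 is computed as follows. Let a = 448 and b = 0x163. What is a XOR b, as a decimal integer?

163

448 = 111000000
0x163 = 101100011
XOR → 010100011 = 163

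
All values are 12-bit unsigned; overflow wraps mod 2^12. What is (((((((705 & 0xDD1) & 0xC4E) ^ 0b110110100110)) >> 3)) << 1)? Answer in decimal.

705 = 001011000001
0xDD1 = 110111010001
→ & → 000011000001 = 193
0xC4E = 110001001110
→ & → 000001000000 = 64
0b110110100110 = 110110100110
→ ^ → 110111100110 = 3558
→ >> 3 → 000110111100 = 444
→ << 1 (mod 2^12) → 001101111000 = 888

888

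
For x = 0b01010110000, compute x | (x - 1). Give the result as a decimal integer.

x = 1010110000 = 688
x - 1 = 1010101111
OR    = 1010111111 = 703
(x | (x - 1) sets all bits below the lowest set bit.)

703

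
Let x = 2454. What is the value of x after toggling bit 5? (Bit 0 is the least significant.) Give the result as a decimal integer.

2486

x = 0100110010110
bit 5 is currently 0; toggle it via x ^ (1 << 5) = x ^ 32
→ 0100110110110 = 2486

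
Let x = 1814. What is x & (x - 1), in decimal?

1812

x = 11100010110 = 1814
x - 1 = 11100010101
AND   = 11100010100 = 1812
(x & (x - 1) clears the lowest set bit of x.)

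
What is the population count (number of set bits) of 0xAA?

0xAA = 10101010
Count the 1s: 1 + 1 + 1 + 1 = 4

4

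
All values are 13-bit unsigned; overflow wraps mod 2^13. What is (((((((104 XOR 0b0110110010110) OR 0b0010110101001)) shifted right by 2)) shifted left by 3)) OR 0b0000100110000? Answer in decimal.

104 = 0000001101000
0b0110110010110 = 0110110010110
→ XOR → 0110111111110 = 3582
0b0010110101001 = 0010110101001
→ OR → 0110111111111 = 3583
→ shifted right by 2 → 0001101111111 = 895
→ shifted left by 3 (mod 2^13) → 1101111111000 = 7160
0b0000100110000 = 0000100110000
→ OR → 1101111111000 = 7160

7160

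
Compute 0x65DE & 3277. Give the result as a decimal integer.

1228

0x65DE = 110010111011110
3277 = 000110011001101
AND → 000010011001100 = 1228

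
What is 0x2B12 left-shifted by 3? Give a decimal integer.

88208

0x2B12 = 00010101100010010
shift left by 3 → 10101100010010000 = 88208
(equivalently, 11026 × 2^3 = 11026 × 8)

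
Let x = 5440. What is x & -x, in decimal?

x = 1010101000000 = 5440
-x (two's complement) = …0101011000000
AND   = 0000001000000 = 64
(x & -x isolates the lowest set bit of x.)

64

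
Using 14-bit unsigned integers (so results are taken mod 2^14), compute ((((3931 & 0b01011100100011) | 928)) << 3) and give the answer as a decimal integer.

3931 = 00111101011011
0b01011100100011 = 01011100100011
→ & → 00011100000011 = 1795
928 = 00001110100000
→ | → 00011110100011 = 1955
→ << 3 (mod 2^14) → 11110100011000 = 15640

15640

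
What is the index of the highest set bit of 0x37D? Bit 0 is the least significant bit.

0x37D = 1101111101
The topmost 1 is at position 9 (since 2^9 = 512 ≤ 893 < 1024).

9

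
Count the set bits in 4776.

4776 = 1001010101000
Count the 1s: 1 + 1 + 1 + 1 + 1 = 5

5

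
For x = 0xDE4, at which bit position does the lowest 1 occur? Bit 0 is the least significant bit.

2

0xDE4 = 110111100100
Trailing zeros: 2, so the lowest set bit is bit 2 (value 4).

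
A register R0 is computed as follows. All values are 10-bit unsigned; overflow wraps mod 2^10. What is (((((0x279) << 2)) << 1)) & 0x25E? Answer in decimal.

0x279 = 1001111001
→ << 2 (mod 2^10) → 0111100100 = 484
→ << 1 (mod 2^10) → 1111001000 = 968
0x25E = 1001011110
→ & → 1001001000 = 584

584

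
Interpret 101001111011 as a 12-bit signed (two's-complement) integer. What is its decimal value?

pattern = 101001111011 (MSB is 1 ⇒ negative)
Invert: 010110000100, add 1 → 010110000101 = 1413, so the value is -1413.
(Equivalently: 2683 - 2^12 = 2683 - 4096 = -1413.)

-1413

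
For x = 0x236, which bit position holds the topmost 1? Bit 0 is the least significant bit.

0x236 = 1000110110
The topmost 1 is at position 9 (since 2^9 = 512 ≤ 566 < 1024).

9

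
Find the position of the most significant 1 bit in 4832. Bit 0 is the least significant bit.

12

4832 = 1001011100000
The topmost 1 is at position 12 (since 2^12 = 4096 ≤ 4832 < 8192).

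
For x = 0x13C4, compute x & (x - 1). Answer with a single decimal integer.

5056

x = 1001111000100 = 5060
x - 1 = 1001111000011
AND   = 1001111000000 = 5056
(x & (x - 1) clears the lowest set bit of x.)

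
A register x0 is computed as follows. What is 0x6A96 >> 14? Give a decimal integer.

0x6A96 = 110101010010110
shift right by 14 → 000000000000001 = 1
(equivalently, floor(27286 / 16384))

1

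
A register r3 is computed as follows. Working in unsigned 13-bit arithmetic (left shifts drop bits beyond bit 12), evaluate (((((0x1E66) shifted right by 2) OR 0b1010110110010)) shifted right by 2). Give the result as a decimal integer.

0x1E66 = 1111001100110
→ shifted right by 2 → 0011110011001 = 1945
0b1010110110010 = 1010110110010
→ OR → 1011110111011 = 6075
→ shifted right by 2 → 0010111101110 = 1518

1518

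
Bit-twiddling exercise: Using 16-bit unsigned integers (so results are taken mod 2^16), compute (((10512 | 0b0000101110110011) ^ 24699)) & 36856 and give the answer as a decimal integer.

3016

10512 = 0010100100010000
0b0000101110110011 = 0000101110110011
→ | → 0010101110110011 = 11187
24699 = 0110000001111011
→ ^ → 0100101111001000 = 19400
36856 = 1000111111111000
→ & → 0000101111001000 = 3016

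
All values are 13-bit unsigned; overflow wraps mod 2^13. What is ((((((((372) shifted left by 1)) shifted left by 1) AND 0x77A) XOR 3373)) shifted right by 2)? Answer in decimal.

543

372 = 0000101110100
→ shifted left by 1 (mod 2^13) → 0001011101000 = 744
→ shifted left by 1 (mod 2^13) → 0010111010000 = 1488
0x77A = 0011101111010
→ AND → 0010101010000 = 1360
3373 = 0110100101101
→ XOR → 0100001111101 = 2173
→ shifted right by 2 → 0001000011111 = 543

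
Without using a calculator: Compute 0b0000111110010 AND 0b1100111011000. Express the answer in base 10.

464

a = 0000111110010
b = 1100111011000
AND → 0000111010000 = 464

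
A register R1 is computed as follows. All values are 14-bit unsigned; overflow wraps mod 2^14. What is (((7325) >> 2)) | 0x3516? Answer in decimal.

7325 = 01110010011101
→ >> 2 → 00011100100111 = 1831
0x3516 = 11010100010110
→ | → 11011100110111 = 14135

14135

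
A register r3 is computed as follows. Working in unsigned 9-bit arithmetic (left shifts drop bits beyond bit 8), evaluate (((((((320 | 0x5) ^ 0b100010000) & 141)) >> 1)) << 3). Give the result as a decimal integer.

16

320 = 101000000
0x5 = 000000101
→ | → 101000101 = 325
0b100010000 = 100010000
→ ^ → 001010101 = 85
141 = 010001101
→ & → 000000101 = 5
→ >> 1 → 000000010 = 2
→ << 3 (mod 2^9) → 000010000 = 16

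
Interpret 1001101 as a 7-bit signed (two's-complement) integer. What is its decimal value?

-51

pattern = 1001101 (MSB is 1 ⇒ negative)
Invert: 0110010, add 1 → 0110011 = 51, so the value is -51.
(Equivalently: 77 - 2^7 = 77 - 128 = -51.)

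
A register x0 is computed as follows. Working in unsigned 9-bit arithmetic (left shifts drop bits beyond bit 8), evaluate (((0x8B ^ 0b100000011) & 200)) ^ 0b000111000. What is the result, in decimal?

0x8B = 010001011
0b100000011 = 100000011
→ ^ → 110001000 = 392
200 = 011001000
→ & → 010001000 = 136
0b000111000 = 000111000
→ ^ → 010110000 = 176

176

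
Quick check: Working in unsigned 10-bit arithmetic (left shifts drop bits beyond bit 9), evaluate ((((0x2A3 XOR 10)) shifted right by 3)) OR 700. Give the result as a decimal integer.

765

0x2A3 = 1010100011
10 = 0000001010
→ XOR → 1010101001 = 681
→ shifted right by 3 → 0001010101 = 85
700 = 1010111100
→ OR → 1011111101 = 765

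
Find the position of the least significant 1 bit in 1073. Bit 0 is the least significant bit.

0

1073 = 10000110001
Trailing zeros: 0, so the lowest set bit is bit 0 (value 1).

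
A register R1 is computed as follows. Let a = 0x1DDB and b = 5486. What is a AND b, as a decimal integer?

5450

0x1DDB = 1110111011011
5486 = 1010101101110
AND → 1010101001010 = 5450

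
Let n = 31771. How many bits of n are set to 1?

31771 = 111110000011011
Count the 1s: 1 + 1 + 1 + 1 + 1 + 1 + 1 + 1 + 1 = 9

9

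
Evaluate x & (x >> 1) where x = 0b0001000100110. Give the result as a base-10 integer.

x = 1000100110 = 550
x>>1 = 0100010011
AND  = 0000000010 = 2
(x & (x >> 1) has a 1 wherever x has two consecutive 1 bits.)

2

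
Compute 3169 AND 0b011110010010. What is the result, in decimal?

1024

3169 = 110001100001
b = 011110010010
AND → 010000000000 = 1024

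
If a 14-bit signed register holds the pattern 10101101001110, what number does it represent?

pattern = 10101101001110 (MSB is 1 ⇒ negative)
Invert: 01010010110001, add 1 → 01010010110010 = 5298, so the value is -5298.
(Equivalently: 11086 - 2^14 = 11086 - 16384 = -5298.)

-5298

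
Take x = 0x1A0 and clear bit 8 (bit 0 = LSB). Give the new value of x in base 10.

160

x = 0000110100000
bit 8 is currently 1; clear it via x & ~(1 << 8) = x & ~256
→ 0000010100000 = 160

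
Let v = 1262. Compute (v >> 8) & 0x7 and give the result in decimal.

v = 10011101110
Shift right by 8: 100
Mask low 3 bits: 100 = 4

4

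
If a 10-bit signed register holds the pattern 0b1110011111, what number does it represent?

-97

pattern = 1110011111 (MSB is 1 ⇒ negative)
Invert: 0001100000, add 1 → 0001100001 = 97, so the value is -97.
(Equivalently: 927 - 2^10 = 927 - 1024 = -97.)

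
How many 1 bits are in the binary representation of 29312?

29312 = 111001010000000
Count the 1s: 1 + 1 + 1 + 1 + 1 = 5

5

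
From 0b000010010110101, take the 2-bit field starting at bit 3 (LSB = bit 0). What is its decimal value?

2

v = 000010010110101
Shift right by 3: 000010010110
Mask low 2 bits: 10 = 2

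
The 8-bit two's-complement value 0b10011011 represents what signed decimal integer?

-101

pattern = 10011011 (MSB is 1 ⇒ negative)
Invert: 01100100, add 1 → 01100101 = 101, so the value is -101.
(Equivalently: 155 - 2^8 = 155 - 256 = -101.)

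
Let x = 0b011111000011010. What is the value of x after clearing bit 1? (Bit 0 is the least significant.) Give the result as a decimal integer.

x = 011111000011010
bit 1 is currently 1; clear it via x & ~(1 << 1) = x & ~2
→ 011111000011000 = 15896

15896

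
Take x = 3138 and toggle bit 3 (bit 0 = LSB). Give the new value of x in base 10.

3146

x = 110001000010
bit 3 is currently 0; toggle it via x ^ (1 << 3) = x ^ 8
→ 110001001010 = 3146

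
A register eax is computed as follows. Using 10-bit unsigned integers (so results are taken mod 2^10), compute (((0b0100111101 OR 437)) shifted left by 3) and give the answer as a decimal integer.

488

0b0100111101 = 0100111101
437 = 0110110101
→ OR → 0110111101 = 445
→ shifted left by 3 (mod 2^10) → 0111101000 = 488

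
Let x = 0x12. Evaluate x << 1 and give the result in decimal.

0x12 = 010010
shift left by 1 → 100100 = 36
(equivalently, 18 × 2^1 = 18 × 2)

36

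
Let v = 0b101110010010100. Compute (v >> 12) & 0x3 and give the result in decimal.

1

v = 101110010010100
Shift right by 12: 101
Mask low 2 bits: 01 = 1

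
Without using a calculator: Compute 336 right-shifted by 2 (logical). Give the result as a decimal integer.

84

336 = 101010000
shift right by 2 → 001010100 = 84
(equivalently, floor(336 / 4))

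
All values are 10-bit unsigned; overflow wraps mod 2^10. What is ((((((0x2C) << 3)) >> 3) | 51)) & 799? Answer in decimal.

31

0x2C = 0000101100
→ << 3 (mod 2^10) → 0101100000 = 352
→ >> 3 → 0000101100 = 44
51 = 0000110011
→ | → 0000111111 = 63
799 = 1100011111
→ & → 0000011111 = 31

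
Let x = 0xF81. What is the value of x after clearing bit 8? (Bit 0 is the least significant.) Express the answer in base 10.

3713

x = 111110000001
bit 8 is currently 1; clear it via x & ~(1 << 8) = x & ~256
→ 111010000001 = 3713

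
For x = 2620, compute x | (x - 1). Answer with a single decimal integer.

2623

x = 101000111100 = 2620
x - 1 = 101000111011
OR    = 101000111111 = 2623
(x | (x - 1) sets all bits below the lowest set bit.)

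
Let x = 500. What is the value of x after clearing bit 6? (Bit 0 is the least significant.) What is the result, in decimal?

x = 111110100
bit 6 is currently 1; clear it via x & ~(1 << 6) = x & ~64
→ 110110100 = 436

436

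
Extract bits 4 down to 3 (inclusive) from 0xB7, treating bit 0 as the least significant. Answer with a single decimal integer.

2

v = 10110111
Shift right by 3: 10110
Mask low 2 bits: 10 = 2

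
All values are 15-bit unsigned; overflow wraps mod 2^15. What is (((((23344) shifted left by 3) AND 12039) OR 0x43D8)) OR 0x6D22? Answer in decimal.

28666

23344 = 101101100110000
→ shifted left by 3 (mod 2^15) → 101100110000000 = 22912
12039 = 010111100000111
→ AND → 000100100000000 = 2304
0x43D8 = 100001111011000
→ OR → 100101111011000 = 19416
0x6D22 = 110110100100010
→ OR → 110111111111010 = 28666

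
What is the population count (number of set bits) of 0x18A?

0x18A = 110001010
Count the 1s: 1 + 1 + 1 + 1 = 4

4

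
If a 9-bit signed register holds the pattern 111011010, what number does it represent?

pattern = 111011010 (MSB is 1 ⇒ negative)
Invert: 000100101, add 1 → 000100110 = 38, so the value is -38.
(Equivalently: 474 - 2^9 = 474 - 512 = -38.)

-38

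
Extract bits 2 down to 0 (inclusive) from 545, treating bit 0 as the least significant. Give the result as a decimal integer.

1

v = 001000100001
Shift right by 0: 001000100001
Mask low 3 bits: 001 = 1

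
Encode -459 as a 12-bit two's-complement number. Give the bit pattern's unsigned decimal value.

3637

459 in 12 bits: 000111001011
Invert: 111000110100
Add 1:  111000110101 = 3637
(Check: 2^12 - 459 = 4096 - 459 = 3637.)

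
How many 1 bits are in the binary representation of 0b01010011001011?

n = 1010011001011
Count the 1s: 1 + 1 + 1 + 1 + 1 + 1 + 1 = 7

7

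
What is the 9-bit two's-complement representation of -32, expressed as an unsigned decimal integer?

480

32 in 9 bits: 000100000
Invert: 111011111
Add 1:  111100000 = 480
(Check: 2^9 - 32 = 512 - 32 = 480.)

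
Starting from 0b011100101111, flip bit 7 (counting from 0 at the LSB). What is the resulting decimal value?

x = 011100101111
bit 7 is currently 0; toggle it via x ^ (1 << 7) = x ^ 128
→ 011110101111 = 1967

1967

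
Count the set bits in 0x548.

4

0x548 = 10101001000
Count the 1s: 1 + 1 + 1 + 1 = 4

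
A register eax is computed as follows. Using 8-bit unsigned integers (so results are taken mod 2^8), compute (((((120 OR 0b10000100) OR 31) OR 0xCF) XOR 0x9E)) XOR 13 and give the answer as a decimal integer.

120 = 01111000
0b10000100 = 10000100
→ OR → 11111100 = 252
31 = 00011111
→ OR → 11111111 = 255
0xCF = 11001111
→ OR → 11111111 = 255
0x9E = 10011110
→ XOR → 01100001 = 97
13 = 00001101
→ XOR → 01101100 = 108

108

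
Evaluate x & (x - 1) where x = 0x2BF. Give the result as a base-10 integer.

x = 1010111111 = 703
x - 1 = 1010111110
AND   = 1010111110 = 702
(x & (x - 1) clears the lowest set bit of x.)

702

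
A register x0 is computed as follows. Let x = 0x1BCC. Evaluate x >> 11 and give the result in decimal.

3

0x1BCC = 1101111001100
shift right by 11 → 0000000000011 = 3
(equivalently, floor(7116 / 2048))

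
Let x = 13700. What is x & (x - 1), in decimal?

x = 11010110000100 = 13700
x - 1 = 11010110000011
AND   = 11010110000000 = 13696
(x & (x - 1) clears the lowest set bit of x.)

13696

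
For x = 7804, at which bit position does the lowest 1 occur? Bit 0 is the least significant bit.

7804 = 1111001111100
Trailing zeros: 2, so the lowest set bit is bit 2 (value 4).

2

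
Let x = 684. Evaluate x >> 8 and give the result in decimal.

2

684 = 1010101100
shift right by 8 → 0000000010 = 2
(equivalently, floor(684 / 256))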